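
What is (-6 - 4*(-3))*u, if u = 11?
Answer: 66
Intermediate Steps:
(-6 - 4*(-3))*u = (-6 - 4*(-3))*11 = (-6 + 12)*11 = 6*11 = 66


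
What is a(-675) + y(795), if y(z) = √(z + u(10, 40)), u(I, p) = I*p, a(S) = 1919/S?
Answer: -1919/675 + √1195 ≈ 31.726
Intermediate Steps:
y(z) = √(400 + z) (y(z) = √(z + 10*40) = √(z + 400) = √(400 + z))
a(-675) + y(795) = 1919/(-675) + √(400 + 795) = 1919*(-1/675) + √1195 = -1919/675 + √1195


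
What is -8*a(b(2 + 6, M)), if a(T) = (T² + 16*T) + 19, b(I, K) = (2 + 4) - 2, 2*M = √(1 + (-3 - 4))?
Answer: -792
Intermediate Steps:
M = I*√6/2 (M = √(1 + (-3 - 4))/2 = √(1 - 7)/2 = √(-6)/2 = (I*√6)/2 = I*√6/2 ≈ 1.2247*I)
b(I, K) = 4 (b(I, K) = 6 - 2 = 4)
a(T) = 19 + T² + 16*T
-8*a(b(2 + 6, M)) = -8*(19 + 4² + 16*4) = -8*(19 + 16 + 64) = -8*99 = -792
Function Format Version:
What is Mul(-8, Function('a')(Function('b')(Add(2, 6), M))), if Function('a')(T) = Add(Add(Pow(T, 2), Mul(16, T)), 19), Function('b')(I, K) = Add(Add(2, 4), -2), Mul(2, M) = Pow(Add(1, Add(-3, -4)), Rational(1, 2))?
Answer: -792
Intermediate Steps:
M = Mul(Rational(1, 2), I, Pow(6, Rational(1, 2))) (M = Mul(Rational(1, 2), Pow(Add(1, Add(-3, -4)), Rational(1, 2))) = Mul(Rational(1, 2), Pow(Add(1, -7), Rational(1, 2))) = Mul(Rational(1, 2), Pow(-6, Rational(1, 2))) = Mul(Rational(1, 2), Mul(I, Pow(6, Rational(1, 2)))) = Mul(Rational(1, 2), I, Pow(6, Rational(1, 2))) ≈ Mul(1.2247, I))
Function('b')(I, K) = 4 (Function('b')(I, K) = Add(6, -2) = 4)
Function('a')(T) = Add(19, Pow(T, 2), Mul(16, T))
Mul(-8, Function('a')(Function('b')(Add(2, 6), M))) = Mul(-8, Add(19, Pow(4, 2), Mul(16, 4))) = Mul(-8, Add(19, 16, 64)) = Mul(-8, 99) = -792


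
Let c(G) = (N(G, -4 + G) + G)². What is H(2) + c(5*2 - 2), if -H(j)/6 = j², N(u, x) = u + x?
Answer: 376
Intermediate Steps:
H(j) = -6*j²
c(G) = (-4 + 3*G)² (c(G) = ((G + (-4 + G)) + G)² = ((-4 + 2*G) + G)² = (-4 + 3*G)²)
H(2) + c(5*2 - 2) = -6*2² + (-4 + 3*(5*2 - 2))² = -6*4 + (-4 + 3*(10 - 2))² = -24 + (-4 + 3*8)² = -24 + (-4 + 24)² = -24 + 20² = -24 + 400 = 376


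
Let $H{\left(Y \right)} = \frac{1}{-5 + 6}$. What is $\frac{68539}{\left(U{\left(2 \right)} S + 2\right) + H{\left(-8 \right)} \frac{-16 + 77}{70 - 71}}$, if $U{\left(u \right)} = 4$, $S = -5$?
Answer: $- \frac{68539}{79} \approx -867.58$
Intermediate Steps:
$H{\left(Y \right)} = 1$ ($H{\left(Y \right)} = 1^{-1} = 1$)
$\frac{68539}{\left(U{\left(2 \right)} S + 2\right) + H{\left(-8 \right)} \frac{-16 + 77}{70 - 71}} = \frac{68539}{\left(4 \left(-5\right) + 2\right) + 1 \frac{-16 + 77}{70 - 71}} = \frac{68539}{\left(-20 + 2\right) + 1 \frac{61}{-1}} = \frac{68539}{-18 + 1 \cdot 61 \left(-1\right)} = \frac{68539}{-18 + 1 \left(-61\right)} = \frac{68539}{-18 - 61} = \frac{68539}{-79} = 68539 \left(- \frac{1}{79}\right) = - \frac{68539}{79}$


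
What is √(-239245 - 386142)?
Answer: 7*I*√12763 ≈ 790.81*I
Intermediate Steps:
√(-239245 - 386142) = √(-625387) = 7*I*√12763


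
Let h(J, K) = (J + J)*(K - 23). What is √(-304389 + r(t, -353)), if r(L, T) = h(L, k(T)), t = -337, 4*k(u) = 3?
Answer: I*√1157570/2 ≈ 537.95*I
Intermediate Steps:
k(u) = ¾ (k(u) = (¼)*3 = ¾)
h(J, K) = 2*J*(-23 + K) (h(J, K) = (2*J)*(-23 + K) = 2*J*(-23 + K))
r(L, T) = -89*L/2 (r(L, T) = 2*L*(-23 + ¾) = 2*L*(-89/4) = -89*L/2)
√(-304389 + r(t, -353)) = √(-304389 - 89/2*(-337)) = √(-304389 + 29993/2) = √(-578785/2) = I*√1157570/2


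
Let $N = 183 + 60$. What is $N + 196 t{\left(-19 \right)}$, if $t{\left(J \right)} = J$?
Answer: $-3481$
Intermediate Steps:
$N = 243$
$N + 196 t{\left(-19 \right)} = 243 + 196 \left(-19\right) = 243 - 3724 = -3481$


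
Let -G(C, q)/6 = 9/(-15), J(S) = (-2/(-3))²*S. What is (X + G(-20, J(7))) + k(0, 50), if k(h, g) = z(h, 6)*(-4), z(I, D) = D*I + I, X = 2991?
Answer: 14973/5 ≈ 2994.6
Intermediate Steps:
z(I, D) = I + D*I
J(S) = 4*S/9 (J(S) = (-2*(-⅓))²*S = (⅔)²*S = 4*S/9)
G(C, q) = 18/5 (G(C, q) = -54/(-15) = -54*(-1)/15 = -6*(-⅗) = 18/5)
k(h, g) = -28*h (k(h, g) = (h*(1 + 6))*(-4) = (h*7)*(-4) = (7*h)*(-4) = -28*h)
(X + G(-20, J(7))) + k(0, 50) = (2991 + 18/5) - 28*0 = 14973/5 + 0 = 14973/5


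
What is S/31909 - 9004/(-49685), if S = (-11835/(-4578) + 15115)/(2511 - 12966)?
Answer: 916534117143181/5058794696593890 ≈ 0.18118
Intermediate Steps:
S = -4613887/3190866 (S = (-11835*(-1/4578) + 15115)/(-10455) = (3945/1526 + 15115)*(-1/10455) = (23069435/1526)*(-1/10455) = -4613887/3190866 ≈ -1.4460)
S/31909 - 9004/(-49685) = -4613887/3190866/31909 - 9004/(-49685) = -4613887/3190866*1/31909 - 9004*(-1/49685) = -4613887/101817343194 + 9004/49685 = 916534117143181/5058794696593890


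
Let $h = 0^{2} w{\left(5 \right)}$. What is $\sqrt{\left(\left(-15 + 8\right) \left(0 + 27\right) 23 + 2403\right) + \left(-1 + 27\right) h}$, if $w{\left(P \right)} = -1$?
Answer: $18 i \sqrt{6} \approx 44.091 i$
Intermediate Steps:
$h = 0$ ($h = 0^{2} \left(-1\right) = 0 \left(-1\right) = 0$)
$\sqrt{\left(\left(-15 + 8\right) \left(0 + 27\right) 23 + 2403\right) + \left(-1 + 27\right) h} = \sqrt{\left(\left(-15 + 8\right) \left(0 + 27\right) 23 + 2403\right) + \left(-1 + 27\right) 0} = \sqrt{\left(\left(-7\right) 27 \cdot 23 + 2403\right) + 26 \cdot 0} = \sqrt{\left(\left(-189\right) 23 + 2403\right) + 0} = \sqrt{\left(-4347 + 2403\right) + 0} = \sqrt{-1944 + 0} = \sqrt{-1944} = 18 i \sqrt{6}$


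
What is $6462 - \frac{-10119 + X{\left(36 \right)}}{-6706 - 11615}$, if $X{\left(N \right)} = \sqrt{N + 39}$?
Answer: $\frac{39460061}{6107} + \frac{5 \sqrt{3}}{18321} \approx 6461.4$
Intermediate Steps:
$X{\left(N \right)} = \sqrt{39 + N}$
$6462 - \frac{-10119 + X{\left(36 \right)}}{-6706 - 11615} = 6462 - \frac{-10119 + \sqrt{39 + 36}}{-6706 - 11615} = 6462 - \frac{-10119 + \sqrt{75}}{-18321} = 6462 - \left(-10119 + 5 \sqrt{3}\right) \left(- \frac{1}{18321}\right) = 6462 - \left(\frac{3373}{6107} - \frac{5 \sqrt{3}}{18321}\right) = \frac{39460061}{6107} + \frac{5 \sqrt{3}}{18321}$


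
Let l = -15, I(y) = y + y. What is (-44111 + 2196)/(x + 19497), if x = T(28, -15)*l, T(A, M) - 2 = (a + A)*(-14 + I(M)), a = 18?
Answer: -41915/49827 ≈ -0.84121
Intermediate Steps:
I(y) = 2*y
T(A, M) = 2 + (-14 + 2*M)*(18 + A) (T(A, M) = 2 + (18 + A)*(-14 + 2*M) = 2 + (-14 + 2*M)*(18 + A))
x = 30330 (x = (-250 - 14*28 + 36*(-15) + 2*28*(-15))*(-15) = (-250 - 392 - 540 - 840)*(-15) = -2022*(-15) = 30330)
(-44111 + 2196)/(x + 19497) = (-44111 + 2196)/(30330 + 19497) = -41915/49827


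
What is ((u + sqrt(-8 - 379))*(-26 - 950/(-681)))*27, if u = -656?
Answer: 98927424/227 - 452412*I*sqrt(43)/227 ≈ 4.358e+5 - 13069.0*I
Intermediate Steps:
((u + sqrt(-8 - 379))*(-26 - 950/(-681)))*27 = ((-656 + sqrt(-8 - 379))*(-26 - 950/(-681)))*27 = ((-656 + sqrt(-387))*(-26 - 950*(-1/681)))*27 = ((-656 + 3*I*sqrt(43))*(-26 + 950/681))*27 = ((-656 + 3*I*sqrt(43))*(-16756/681))*27 = (10991936/681 - 16756*I*sqrt(43)/227)*27 = 98927424/227 - 452412*I*sqrt(43)/227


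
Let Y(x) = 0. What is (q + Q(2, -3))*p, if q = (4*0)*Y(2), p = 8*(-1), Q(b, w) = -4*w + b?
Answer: -112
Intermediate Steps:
Q(b, w) = b - 4*w
p = -8
q = 0 (q = (4*0)*0 = 0*0 = 0)
(q + Q(2, -3))*p = (0 + (2 - 4*(-3)))*(-8) = (0 + (2 + 12))*(-8) = (0 + 14)*(-8) = 14*(-8) = -112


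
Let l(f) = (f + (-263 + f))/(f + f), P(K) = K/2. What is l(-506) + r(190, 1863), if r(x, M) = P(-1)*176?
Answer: -87781/1012 ≈ -86.740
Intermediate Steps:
P(K) = K/2 (P(K) = K*(½) = K/2)
r(x, M) = -88 (r(x, M) = ((½)*(-1))*176 = -½*176 = -88)
l(f) = (-263 + 2*f)/(2*f) (l(f) = (-263 + 2*f)/((2*f)) = (-263 + 2*f)*(1/(2*f)) = (-263 + 2*f)/(2*f))
l(-506) + r(190, 1863) = (-263/2 - 506)/(-506) - 88 = -1/506*(-1275/2) - 88 = 1275/1012 - 88 = -87781/1012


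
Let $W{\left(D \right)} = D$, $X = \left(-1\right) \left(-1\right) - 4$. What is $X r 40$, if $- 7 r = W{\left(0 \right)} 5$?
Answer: $0$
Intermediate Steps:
$X = -3$ ($X = 1 - 4 = -3$)
$r = 0$ ($r = - \frac{0 \cdot 5}{7} = \left(- \frac{1}{7}\right) 0 = 0$)
$X r 40 = \left(-3\right) 0 \cdot 40 = 0 \cdot 40 = 0$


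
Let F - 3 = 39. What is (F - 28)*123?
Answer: 1722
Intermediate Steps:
F = 42 (F = 3 + 39 = 42)
(F - 28)*123 = (42 - 28)*123 = 14*123 = 1722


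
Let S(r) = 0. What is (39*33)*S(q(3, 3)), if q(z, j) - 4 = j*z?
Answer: 0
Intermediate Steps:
q(z, j) = 4 + j*z
(39*33)*S(q(3, 3)) = (39*33)*0 = 1287*0 = 0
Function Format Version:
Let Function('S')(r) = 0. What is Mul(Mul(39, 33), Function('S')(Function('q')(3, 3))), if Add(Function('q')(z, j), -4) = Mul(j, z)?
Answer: 0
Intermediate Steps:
Function('q')(z, j) = Add(4, Mul(j, z))
Mul(Mul(39, 33), Function('S')(Function('q')(3, 3))) = Mul(Mul(39, 33), 0) = Mul(1287, 0) = 0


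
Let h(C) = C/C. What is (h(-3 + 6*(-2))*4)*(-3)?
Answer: -12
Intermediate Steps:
h(C) = 1
(h(-3 + 6*(-2))*4)*(-3) = (1*4)*(-3) = 4*(-3) = -12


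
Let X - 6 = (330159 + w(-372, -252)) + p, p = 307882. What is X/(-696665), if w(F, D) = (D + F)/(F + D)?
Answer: -638048/696665 ≈ -0.91586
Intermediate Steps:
w(F, D) = 1 (w(F, D) = (D + F)/(D + F) = 1)
X = 638048 (X = 6 + ((330159 + 1) + 307882) = 6 + (330160 + 307882) = 6 + 638042 = 638048)
X/(-696665) = 638048/(-696665) = 638048*(-1/696665) = -638048/696665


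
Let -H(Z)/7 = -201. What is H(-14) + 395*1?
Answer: 1802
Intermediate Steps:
H(Z) = 1407 (H(Z) = -7*(-201) = 1407)
H(-14) + 395*1 = 1407 + 395*1 = 1407 + 395 = 1802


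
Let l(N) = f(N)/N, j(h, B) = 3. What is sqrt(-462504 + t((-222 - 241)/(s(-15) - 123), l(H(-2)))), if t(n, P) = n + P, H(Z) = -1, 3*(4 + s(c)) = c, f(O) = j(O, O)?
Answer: I*sqrt(2014665213)/66 ≈ 680.08*I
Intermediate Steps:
f(O) = 3
s(c) = -4 + c/3
l(N) = 3/N
t(n, P) = P + n
sqrt(-462504 + t((-222 - 241)/(s(-15) - 123), l(H(-2)))) = sqrt(-462504 + (3/(-1) + (-222 - 241)/((-4 + (1/3)*(-15)) - 123))) = sqrt(-462504 + (3*(-1) - 463/((-4 - 5) - 123))) = sqrt(-462504 + (-3 - 463/(-9 - 123))) = sqrt(-462504 + (-3 - 463/(-132))) = sqrt(-462504 + (-3 - 463*(-1/132))) = sqrt(-462504 + (-3 + 463/132)) = sqrt(-462504 + 67/132) = sqrt(-61050461/132) = I*sqrt(2014665213)/66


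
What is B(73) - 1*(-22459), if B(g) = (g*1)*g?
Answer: 27788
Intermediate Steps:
B(g) = g² (B(g) = g*g = g²)
B(73) - 1*(-22459) = 73² - 1*(-22459) = 5329 + 22459 = 27788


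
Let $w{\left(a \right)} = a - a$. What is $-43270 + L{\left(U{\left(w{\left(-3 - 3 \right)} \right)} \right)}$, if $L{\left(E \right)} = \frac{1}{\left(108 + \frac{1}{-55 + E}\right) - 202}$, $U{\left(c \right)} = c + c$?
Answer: $- \frac{223749225}{5171} \approx -43270.0$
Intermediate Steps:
$w{\left(a \right)} = 0$
$U{\left(c \right)} = 2 c$
$L{\left(E \right)} = \frac{1}{-94 + \frac{1}{-55 + E}}$
$-43270 + L{\left(U{\left(w{\left(-3 - 3 \right)} \right)} \right)} = -43270 + \frac{55 - 2 \cdot 0}{-5171 + 94 \cdot 2 \cdot 0} = -43270 + \frac{55 - 0}{-5171 + 94 \cdot 0} = -43270 + \frac{55 + 0}{-5171 + 0} = -43270 + \frac{1}{-5171} \cdot 55 = -43270 - \frac{55}{5171} = - \frac{223749225}{5171}$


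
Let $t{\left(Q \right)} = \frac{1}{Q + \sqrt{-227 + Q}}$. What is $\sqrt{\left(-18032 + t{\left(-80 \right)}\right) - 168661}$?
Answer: $\sqrt{\frac{14935441 - 186693 i \sqrt{307}}{-80 + i \sqrt{307}}} \approx 4.0 \cdot 10^{-6} - 432.08 i$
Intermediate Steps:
$\sqrt{\left(-18032 + t{\left(-80 \right)}\right) - 168661} = \sqrt{\left(-18032 + \frac{1}{-80 + \sqrt{-227 - 80}}\right) - 168661} = \sqrt{\left(-18032 + \frac{1}{-80 + \sqrt{-307}}\right) - 168661} = \sqrt{\left(-18032 + \frac{1}{-80 + i \sqrt{307}}\right) - 168661} = \sqrt{-186693 + \frac{1}{-80 + i \sqrt{307}}}$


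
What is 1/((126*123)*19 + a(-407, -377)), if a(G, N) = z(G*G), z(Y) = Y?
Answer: 1/460111 ≈ 2.1734e-6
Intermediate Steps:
a(G, N) = G**2 (a(G, N) = G*G = G**2)
1/((126*123)*19 + a(-407, -377)) = 1/((126*123)*19 + (-407)**2) = 1/(15498*19 + 165649) = 1/(294462 + 165649) = 1/460111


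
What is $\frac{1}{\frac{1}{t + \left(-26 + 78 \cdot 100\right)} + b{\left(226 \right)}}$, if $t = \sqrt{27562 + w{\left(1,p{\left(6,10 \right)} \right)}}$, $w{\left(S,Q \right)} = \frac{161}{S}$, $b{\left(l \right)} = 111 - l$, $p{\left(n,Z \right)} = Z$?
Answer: $- \frac{2315612607}{266295151802} + \frac{\sqrt{27723}}{798885455406} \approx -0.0086957$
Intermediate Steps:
$t = \sqrt{27723}$ ($t = \sqrt{27562 + \frac{161}{1}} = \sqrt{27562 + 161 \cdot 1} = \sqrt{27562 + 161} = \sqrt{27723} \approx 166.5$)
$\frac{1}{\frac{1}{t + \left(-26 + 78 \cdot 100\right)} + b{\left(226 \right)}} = \frac{1}{\frac{1}{\sqrt{27723} + \left(-26 + 78 \cdot 100\right)} + \left(111 - 226\right)} = \frac{1}{\frac{1}{\sqrt{27723} + \left(-26 + 7800\right)} + \left(111 - 226\right)} = \frac{1}{\frac{1}{\sqrt{27723} + 7774} - 115} = \frac{1}{\frac{1}{7774 + \sqrt{27723}} - 115} = \frac{1}{-115 + \frac{1}{7774 + \sqrt{27723}}}$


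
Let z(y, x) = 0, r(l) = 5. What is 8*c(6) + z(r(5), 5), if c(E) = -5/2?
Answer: -20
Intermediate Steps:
c(E) = -5/2 (c(E) = -5*½ = -5/2)
8*c(6) + z(r(5), 5) = 8*(-5/2) + 0 = -20 + 0 = -20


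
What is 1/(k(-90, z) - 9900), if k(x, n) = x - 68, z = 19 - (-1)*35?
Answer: -1/10058 ≈ -9.9423e-5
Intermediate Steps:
z = 54 (z = 19 - 1*(-35) = 19 + 35 = 54)
k(x, n) = -68 + x
1/(k(-90, z) - 9900) = 1/((-68 - 90) - 9900) = 1/(-158 - 9900) = 1/(-10058) = -1/10058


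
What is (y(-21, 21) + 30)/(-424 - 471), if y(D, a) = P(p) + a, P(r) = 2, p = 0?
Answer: -53/895 ≈ -0.059218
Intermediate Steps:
y(D, a) = 2 + a
(y(-21, 21) + 30)/(-424 - 471) = ((2 + 21) + 30)/(-424 - 471) = (23 + 30)/(-895) = 53*(-1/895) = -53/895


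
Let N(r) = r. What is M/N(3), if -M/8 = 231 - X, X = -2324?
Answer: -20440/3 ≈ -6813.3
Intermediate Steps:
M = -20440 (M = -8*(231 - 1*(-2324)) = -8*(231 + 2324) = -8*2555 = -20440)
M/N(3) = -20440/3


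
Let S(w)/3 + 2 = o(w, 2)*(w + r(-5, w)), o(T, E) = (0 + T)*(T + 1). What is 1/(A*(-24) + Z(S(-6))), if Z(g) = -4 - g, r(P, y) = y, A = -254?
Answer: 1/7178 ≈ 0.00013931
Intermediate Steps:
o(T, E) = T*(1 + T)
S(w) = -6 + 6*w²*(1 + w) (S(w) = -6 + 3*((w*(1 + w))*(w + w)) = -6 + 3*((w*(1 + w))*(2*w)) = -6 + 3*(2*w²*(1 + w)) = -6 + 6*w²*(1 + w))
1/(A*(-24) + Z(S(-6))) = 1/(-254*(-24) + (-4 - (-6 + 6*(-6)²*(1 - 6)))) = 1/(6096 + (-4 - (-6 + 6*36*(-5)))) = 1/(6096 + (-4 - (-6 - 1080))) = 1/(6096 + (-4 - 1*(-1086))) = 1/(6096 + (-4 + 1086)) = 1/(6096 + 1082) = 1/7178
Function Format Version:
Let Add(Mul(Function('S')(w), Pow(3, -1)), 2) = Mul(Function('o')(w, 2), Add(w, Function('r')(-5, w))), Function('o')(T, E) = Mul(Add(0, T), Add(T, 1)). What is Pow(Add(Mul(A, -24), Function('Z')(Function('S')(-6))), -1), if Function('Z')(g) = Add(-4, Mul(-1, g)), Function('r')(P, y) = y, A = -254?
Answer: Rational(1, 7178) ≈ 0.00013931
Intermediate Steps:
Function('o')(T, E) = Mul(T, Add(1, T))
Function('S')(w) = Add(-6, Mul(6, Pow(w, 2), Add(1, w))) (Function('S')(w) = Add(-6, Mul(3, Mul(Mul(w, Add(1, w)), Add(w, w)))) = Add(-6, Mul(3, Mul(Mul(w, Add(1, w)), Mul(2, w)))) = Add(-6, Mul(3, Mul(2, Pow(w, 2), Add(1, w)))) = Add(-6, Mul(6, Pow(w, 2), Add(1, w))))
Pow(Add(Mul(A, -24), Function('Z')(Function('S')(-6))), -1) = Pow(Add(Mul(-254, -24), Add(-4, Mul(-1, Add(-6, Mul(6, Pow(-6, 2), Add(1, -6)))))), -1) = Pow(Add(6096, Add(-4, Mul(-1, Add(-6, Mul(6, 36, -5))))), -1) = Pow(Add(6096, Add(-4, Mul(-1, Add(-6, -1080)))), -1) = Pow(Add(6096, Add(-4, Mul(-1, -1086))), -1) = Pow(Add(6096, Add(-4, 1086)), -1) = Pow(Add(6096, 1082), -1) = Pow(7178, -1) = Rational(1, 7178)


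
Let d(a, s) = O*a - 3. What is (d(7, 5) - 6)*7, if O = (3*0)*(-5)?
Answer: -63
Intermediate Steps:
O = 0 (O = 0*(-5) = 0)
d(a, s) = -3 (d(a, s) = 0*a - 3 = 0 - 3 = -3)
(d(7, 5) - 6)*7 = (-3 - 6)*7 = -9*7 = -63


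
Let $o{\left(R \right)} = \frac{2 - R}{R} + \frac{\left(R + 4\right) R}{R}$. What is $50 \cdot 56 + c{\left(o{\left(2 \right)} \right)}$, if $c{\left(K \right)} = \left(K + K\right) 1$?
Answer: $2812$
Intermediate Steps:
$o{\left(R \right)} = 4 + R + \frac{2 - R}{R}$ ($o{\left(R \right)} = \frac{2 - R}{R} + \frac{\left(4 + R\right) R}{R} = \frac{2 - R}{R} + \frac{R \left(4 + R\right)}{R} = \frac{2 - R}{R} + \left(4 + R\right) = 4 + R + \frac{2 - R}{R}$)
$c{\left(K \right)} = 2 K$ ($c{\left(K \right)} = 2 K 1 = 2 K$)
$50 \cdot 56 + c{\left(o{\left(2 \right)} \right)} = 50 \cdot 56 + 2 \left(3 + 2 + \frac{2}{2}\right) = 2800 + 2 \left(3 + 2 + 2 \cdot \frac{1}{2}\right) = 2800 + 2 \left(3 + 2 + 1\right) = 2800 + 2 \cdot 6 = 2800 + 12 = 2812$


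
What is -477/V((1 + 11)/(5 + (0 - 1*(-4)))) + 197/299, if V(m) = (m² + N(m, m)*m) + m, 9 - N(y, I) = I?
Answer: -419989/11960 ≈ -35.116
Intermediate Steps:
N(y, I) = 9 - I
V(m) = m + m² + m*(9 - m) (V(m) = (m² + (9 - m)*m) + m = (m² + m*(9 - m)) + m = m + m² + m*(9 - m))
-477/V((1 + 11)/(5 + (0 - 1*(-4)))) + 197/299 = -477*(5 + (0 - 1*(-4)))/(10*(1 + 11)) + 197/299 = -477/(10*(12/(5 + (0 + 4)))) + 197*(1/299) = -477/(10*(12/(5 + 4))) + 197/299 = -477/(10*(12/9)) + 197/299 = -477/(10*(12*(⅑))) + 197/299 = -477/(10*(4/3)) + 197/299 = -477/40/3 + 197/299 = -477*3/40 + 197/299 = -1431/40 + 197/299 = -419989/11960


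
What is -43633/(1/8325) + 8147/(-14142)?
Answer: -5137006909097/14142 ≈ -3.6324e+8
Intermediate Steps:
-43633/(1/8325) + 8147/(-14142) = -43633/1/8325 + 8147*(-1/14142) = -43633*8325 - 8147/14142 = -363244725 - 8147/14142 = -5137006909097/14142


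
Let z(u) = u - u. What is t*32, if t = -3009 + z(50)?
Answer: -96288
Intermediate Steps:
z(u) = 0
t = -3009 (t = -3009 + 0 = -3009)
t*32 = -3009*32 = -96288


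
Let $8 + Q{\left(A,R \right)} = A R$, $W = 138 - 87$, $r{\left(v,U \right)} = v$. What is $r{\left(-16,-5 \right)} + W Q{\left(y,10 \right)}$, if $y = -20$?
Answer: $-10624$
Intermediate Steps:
$W = 51$
$Q{\left(A,R \right)} = -8 + A R$
$r{\left(-16,-5 \right)} + W Q{\left(y,10 \right)} = -16 + 51 \left(-8 - 200\right) = -16 + 51 \left(-208\right) = -16 - 10608 = -10624$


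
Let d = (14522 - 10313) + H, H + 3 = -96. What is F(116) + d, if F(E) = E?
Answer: 4226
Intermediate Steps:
H = -99 (H = -3 - 96 = -99)
d = 4110 (d = (14522 - 10313) - 99 = 4209 - 99 = 4110)
F(116) + d = 116 + 4110 = 4226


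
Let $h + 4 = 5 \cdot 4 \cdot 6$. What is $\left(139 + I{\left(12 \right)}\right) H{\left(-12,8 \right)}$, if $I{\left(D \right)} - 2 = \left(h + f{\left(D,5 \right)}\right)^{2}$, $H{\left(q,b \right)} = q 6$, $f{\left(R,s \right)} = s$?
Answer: $-1064304$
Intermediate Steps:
$h = 116$ ($h = -4 + 5 \cdot 4 \cdot 6 = -4 + 20 \cdot 6 = -4 + 120 = 116$)
$H{\left(q,b \right)} = 6 q$
$I{\left(D \right)} = 14643$ ($I{\left(D \right)} = 2 + \left(116 + 5\right)^{2} = 2 + 121^{2} = 2 + 14641 = 14643$)
$\left(139 + I{\left(12 \right)}\right) H{\left(-12,8 \right)} = \left(139 + 14643\right) 6 \left(-12\right) = 14782 \left(-72\right) = -1064304$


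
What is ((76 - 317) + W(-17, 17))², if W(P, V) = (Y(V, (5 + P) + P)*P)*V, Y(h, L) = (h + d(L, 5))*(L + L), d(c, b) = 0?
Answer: 81061492369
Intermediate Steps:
Y(h, L) = 2*L*h (Y(h, L) = (h + 0)*(L + L) = h*(2*L) = 2*L*h)
W(P, V) = 2*P*V²*(5 + 2*P) (W(P, V) = ((2*((5 + P) + P)*V)*P)*V = ((2*(5 + 2*P)*V)*P)*V = ((2*V*(5 + 2*P))*P)*V = (2*P*V*(5 + 2*P))*V = 2*P*V²*(5 + 2*P))
((76 - 317) + W(-17, 17))² = ((76 - 317) + 2*(-17)*17²*(5 + 2*(-17)))² = (-241 + 2*(-17)*289*(5 - 34))² = (-241 + 2*(-17)*289*(-29))² = (-241 + 284954)² = 284713² = 81061492369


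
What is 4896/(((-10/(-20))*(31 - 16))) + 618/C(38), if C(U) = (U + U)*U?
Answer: 4714761/7220 ≈ 653.01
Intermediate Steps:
C(U) = 2*U² (C(U) = (2*U)*U = 2*U²)
4896/(((-10/(-20))*(31 - 16))) + 618/C(38) = 4896/(((-10/(-20))*(31 - 16))) + 618/((2*38²)) = 4896/((-10*(-1/20)*15)) + 618/((2*1444)) = 4896/(((½)*15)) + 618/2888 = 4896/(15/2) + 618*(1/2888) = 4896*(2/15) + 309/1444 = 3264/5 + 309/1444 = 4714761/7220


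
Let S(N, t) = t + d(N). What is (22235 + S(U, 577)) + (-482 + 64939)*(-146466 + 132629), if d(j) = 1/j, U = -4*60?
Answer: -214048487281/240 ≈ -8.9187e+8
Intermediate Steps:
U = -240
d(j) = 1/j
S(N, t) = t + 1/N
(22235 + S(U, 577)) + (-482 + 64939)*(-146466 + 132629) = (22235 + (577 + 1/(-240))) + (-482 + 64939)*(-146466 + 132629) = (22235 + (577 - 1/240)) + 64457*(-13837) = (22235 + 138479/240) - 891891509 = 5474879/240 - 891891509 = -214048487281/240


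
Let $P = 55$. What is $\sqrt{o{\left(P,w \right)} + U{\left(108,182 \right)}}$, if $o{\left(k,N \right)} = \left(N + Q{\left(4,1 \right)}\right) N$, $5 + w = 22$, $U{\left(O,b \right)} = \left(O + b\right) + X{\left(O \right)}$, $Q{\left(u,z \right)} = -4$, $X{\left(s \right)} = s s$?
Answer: $5 \sqrt{487} \approx 110.34$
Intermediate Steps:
$X{\left(s \right)} = s^{2}$
$U{\left(O,b \right)} = O + b + O^{2}$ ($U{\left(O,b \right)} = \left(O + b\right) + O^{2} = O + b + O^{2}$)
$w = 17$ ($w = -5 + 22 = 17$)
$o{\left(k,N \right)} = N \left(-4 + N\right)$ ($o{\left(k,N \right)} = \left(N - 4\right) N = \left(-4 + N\right) N = N \left(-4 + N\right)$)
$\sqrt{o{\left(P,w \right)} + U{\left(108,182 \right)}} = \sqrt{17 \left(-4 + 17\right) + \left(108 + 182 + 108^{2}\right)} = \sqrt{17 \cdot 13 + \left(108 + 182 + 11664\right)} = \sqrt{221 + 11954} = \sqrt{12175} = 5 \sqrt{487}$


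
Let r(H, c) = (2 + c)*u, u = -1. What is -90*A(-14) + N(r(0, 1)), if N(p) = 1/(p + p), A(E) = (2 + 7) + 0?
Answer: -4861/6 ≈ -810.17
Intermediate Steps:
A(E) = 9 (A(E) = 9 + 0 = 9)
r(H, c) = -2 - c (r(H, c) = (2 + c)*(-1) = -2 - c)
N(p) = 1/(2*p)
-90*A(-14) + N(r(0, 1)) = -90*9 + 1/(2*(-2 - 1*1)) = -810 + 1/(2*(-2 - 1)) = -810 + (1/2)/(-3) = -810 + (1/2)*(-1/3) = -810 - 1/6 = -4861/6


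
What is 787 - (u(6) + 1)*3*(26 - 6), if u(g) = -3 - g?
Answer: 1267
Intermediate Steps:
787 - (u(6) + 1)*3*(26 - 6) = 787 - ((-3 - 1*6) + 1)*3*(26 - 6) = 787 - ((-3 - 6) + 1)*3*20 = 787 - (-9 + 1)*3*20 = 787 - (-8*3)*20 = 787 - (-24)*20 = 787 - 1*(-480) = 787 + 480 = 1267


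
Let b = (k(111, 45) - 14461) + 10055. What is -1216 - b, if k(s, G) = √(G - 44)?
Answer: 3189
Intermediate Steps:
k(s, G) = √(-44 + G)
b = -4405 (b = (√(-44 + 45) - 14461) + 10055 = (√1 - 14461) + 10055 = (1 - 14461) + 10055 = -14460 + 10055 = -4405)
-1216 - b = -1216 - 1*(-4405) = -1216 + 4405 = 3189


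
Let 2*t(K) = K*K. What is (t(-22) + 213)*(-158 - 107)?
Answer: -120575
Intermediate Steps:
t(K) = K²/2 (t(K) = (K*K)/2 = K²/2)
(t(-22) + 213)*(-158 - 107) = ((½)*(-22)² + 213)*(-158 - 107) = ((½)*484 + 213)*(-265) = (242 + 213)*(-265) = 455*(-265) = -120575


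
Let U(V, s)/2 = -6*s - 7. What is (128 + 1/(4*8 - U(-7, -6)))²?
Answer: 11068929/676 ≈ 16374.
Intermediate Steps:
U(V, s) = -14 - 12*s (U(V, s) = 2*(-6*s - 7) = 2*(-7 - 6*s) = -14 - 12*s)
(128 + 1/(4*8 - U(-7, -6)))² = (128 + 1/(4*8 - (-14 - 12*(-6))))² = (128 + 1/(32 - (-14 + 72)))² = (128 + 1/(32 - 1*58))² = (128 + 1/(32 - 58))² = (128 + 1/(-26))² = (128 - 1/26)² = (3327/26)² = 11068929/676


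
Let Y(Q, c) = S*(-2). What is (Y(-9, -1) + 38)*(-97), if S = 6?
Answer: -2522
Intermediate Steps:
Y(Q, c) = -12 (Y(Q, c) = 6*(-2) = -12)
(Y(-9, -1) + 38)*(-97) = (-12 + 38)*(-97) = 26*(-97) = -2522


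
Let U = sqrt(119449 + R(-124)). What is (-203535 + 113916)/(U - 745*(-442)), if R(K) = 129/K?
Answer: -1219773141080/4481847098951 + 59746*sqrt(459157957)/4481847098951 ≈ -0.27187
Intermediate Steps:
U = sqrt(459157957)/62 (U = sqrt(119449 + 129/(-124)) = sqrt(119449 + 129*(-1/124)) = sqrt(119449 - 129/124) = sqrt(14811547/124) = sqrt(459157957)/62 ≈ 345.61)
(-203535 + 113916)/(U - 745*(-442)) = (-203535 + 113916)/(sqrt(459157957)/62 - 745*(-442)) = -89619/(sqrt(459157957)/62 + 329290) = -89619/(329290 + sqrt(459157957)/62)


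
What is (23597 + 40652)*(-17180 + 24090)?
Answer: 443960590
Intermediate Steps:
(23597 + 40652)*(-17180 + 24090) = 64249*6910 = 443960590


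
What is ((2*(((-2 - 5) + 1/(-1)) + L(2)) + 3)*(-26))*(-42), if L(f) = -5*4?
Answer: -57876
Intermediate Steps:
L(f) = -20
((2*(((-2 - 5) + 1/(-1)) + L(2)) + 3)*(-26))*(-42) = ((2*(((-2 - 5) + 1/(-1)) - 20) + 3)*(-26))*(-42) = ((2*((-7 - 1) - 20) + 3)*(-26))*(-42) = ((2*(-8 - 20) + 3)*(-26))*(-42) = ((2*(-28) + 3)*(-26))*(-42) = ((-56 + 3)*(-26))*(-42) = -53*(-26)*(-42) = 1378*(-42) = -57876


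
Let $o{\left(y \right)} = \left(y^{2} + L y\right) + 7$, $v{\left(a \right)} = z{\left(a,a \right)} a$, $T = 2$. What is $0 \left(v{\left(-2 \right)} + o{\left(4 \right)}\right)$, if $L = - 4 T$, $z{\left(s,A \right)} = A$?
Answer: $0$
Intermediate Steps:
$L = -8$ ($L = \left(-4\right) 2 = -8$)
$v{\left(a \right)} = a^{2}$ ($v{\left(a \right)} = a a = a^{2}$)
$o{\left(y \right)} = 7 + y^{2} - 8 y$ ($o{\left(y \right)} = \left(y^{2} - 8 y\right) + 7 = 7 + y^{2} - 8 y$)
$0 \left(v{\left(-2 \right)} + o{\left(4 \right)}\right) = 0 \left(\left(-2\right)^{2} + \left(7 + 4^{2} - 32\right)\right) = 0 \left(4 + \left(7 + 16 - 32\right)\right) = 0 \left(4 - 9\right) = 0 \left(-5\right) = 0$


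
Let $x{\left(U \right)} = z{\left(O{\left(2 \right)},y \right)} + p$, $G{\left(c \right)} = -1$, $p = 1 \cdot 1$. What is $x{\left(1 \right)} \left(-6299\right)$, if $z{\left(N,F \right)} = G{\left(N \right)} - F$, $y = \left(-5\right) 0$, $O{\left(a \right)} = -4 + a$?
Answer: $0$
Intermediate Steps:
$p = 1$
$y = 0$
$z{\left(N,F \right)} = -1 - F$
$x{\left(U \right)} = 0$ ($x{\left(U \right)} = \left(-1 - 0\right) + 1 = \left(-1 + 0\right) + 1 = -1 + 1 = 0$)
$x{\left(1 \right)} \left(-6299\right) = 0 \left(-6299\right) = 0$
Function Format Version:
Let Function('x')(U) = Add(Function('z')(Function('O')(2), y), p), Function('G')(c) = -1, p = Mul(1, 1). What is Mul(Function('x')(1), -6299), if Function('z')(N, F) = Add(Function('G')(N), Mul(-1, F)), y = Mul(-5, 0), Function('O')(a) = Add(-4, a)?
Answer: 0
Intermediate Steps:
p = 1
y = 0
Function('z')(N, F) = Add(-1, Mul(-1, F))
Function('x')(U) = 0 (Function('x')(U) = Add(Add(-1, Mul(-1, 0)), 1) = Add(Add(-1, 0), 1) = Add(-1, 1) = 0)
Mul(Function('x')(1), -6299) = Mul(0, -6299) = 0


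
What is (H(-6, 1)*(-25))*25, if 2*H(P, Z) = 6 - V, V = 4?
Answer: -625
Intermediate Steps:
H(P, Z) = 1 (H(P, Z) = (6 - 1*4)/2 = (6 - 4)/2 = (1/2)*2 = 1)
(H(-6, 1)*(-25))*25 = (1*(-25))*25 = -25*25 = -625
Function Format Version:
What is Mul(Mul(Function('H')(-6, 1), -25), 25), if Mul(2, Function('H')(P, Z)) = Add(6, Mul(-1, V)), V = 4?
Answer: -625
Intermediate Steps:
Function('H')(P, Z) = 1 (Function('H')(P, Z) = Mul(Rational(1, 2), Add(6, Mul(-1, 4))) = Mul(Rational(1, 2), Add(6, -4)) = Mul(Rational(1, 2), 2) = 1)
Mul(Mul(Function('H')(-6, 1), -25), 25) = Mul(Mul(1, -25), 25) = Mul(-25, 25) = -625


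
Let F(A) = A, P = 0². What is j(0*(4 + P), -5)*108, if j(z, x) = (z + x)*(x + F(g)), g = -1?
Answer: 3240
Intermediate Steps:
P = 0
j(z, x) = (-1 + x)*(x + z) (j(z, x) = (z + x)*(x - 1) = (x + z)*(-1 + x) = (-1 + x)*(x + z))
j(0*(4 + P), -5)*108 = ((-5)² - 1*(-5) - 0*(4 + 0) - 0*(4 + 0))*108 = (25 + 5 - 0*4 - 0*4)*108 = (25 + 5 - 1*0 - 5*0)*108 = (25 + 5 + 0 + 0)*108 = 30*108 = 3240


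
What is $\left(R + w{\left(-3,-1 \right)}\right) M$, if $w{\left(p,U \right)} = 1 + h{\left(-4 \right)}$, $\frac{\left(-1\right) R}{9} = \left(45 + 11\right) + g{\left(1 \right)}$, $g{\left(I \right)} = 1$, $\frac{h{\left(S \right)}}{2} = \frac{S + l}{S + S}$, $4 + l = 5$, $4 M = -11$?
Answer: $\frac{22495}{16} \approx 1405.9$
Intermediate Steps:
$M = - \frac{11}{4}$ ($M = \frac{1}{4} \left(-11\right) = - \frac{11}{4} \approx -2.75$)
$l = 1$ ($l = -4 + 5 = 1$)
$h{\left(S \right)} = \frac{1 + S}{S}$ ($h{\left(S \right)} = 2 \frac{S + 1}{S + S} = 2 \frac{1 + S}{2 S} = \frac{1 + S}{S}$)
$R = -513$ ($R = - 9 \left(\left(45 + 11\right) + 1\right) = - 9 \left(56 + 1\right) = \left(-9\right) 57 = -513$)
$w{\left(p,U \right)} = \frac{7}{4}$ ($w{\left(p,U \right)} = 1 + \frac{1 - 4}{-4} = 1 - - \frac{3}{4} = 1 + \frac{3}{4} = \frac{7}{4}$)
$\left(R + w{\left(-3,-1 \right)}\right) M = \left(-513 + \frac{7}{4}\right) \left(- \frac{11}{4}\right) = \left(- \frac{2045}{4}\right) \left(- \frac{11}{4}\right) = \frac{22495}{16}$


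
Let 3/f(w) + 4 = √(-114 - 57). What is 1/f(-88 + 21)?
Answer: -4/3 + I*√19 ≈ -1.3333 + 4.3589*I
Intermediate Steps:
f(w) = 3/(-4 + 3*I*√19) (f(w) = 3/(-4 + √(-114 - 57)) = 3/(-4 + √(-171)) = 3/(-4 + 3*I*√19))
1/f(-88 + 21) = 1/(-12/187 - 9*I*√19/187)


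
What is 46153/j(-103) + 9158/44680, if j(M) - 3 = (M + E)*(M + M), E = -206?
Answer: 1322543423/1422097380 ≈ 0.92999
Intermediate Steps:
j(M) = 3 + 2*M*(-206 + M) (j(M) = 3 + (M - 206)*(M + M) = 3 + (-206 + M)*(2*M) = 3 + 2*M*(-206 + M))
46153/j(-103) + 9158/44680 = 46153/(3 - 412*(-103) + 2*(-103)²) + 9158/44680 = 46153/(3 + 42436 + 2*10609) + 9158*(1/44680) = 46153/(3 + 42436 + 21218) + 4579/22340 = 46153/63657 + 4579/22340 = 1322543423/1422097380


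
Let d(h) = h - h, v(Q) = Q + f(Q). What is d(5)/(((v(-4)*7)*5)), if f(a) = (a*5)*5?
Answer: 0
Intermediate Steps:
f(a) = 25*a (f(a) = (5*a)*5 = 25*a)
v(Q) = 26*Q (v(Q) = Q + 25*Q = 26*Q)
d(h) = 0
d(5)/(((v(-4)*7)*5)) = 0/((((26*(-4))*7)*5)) = 0/((-104*7*5)) = 0/((-728*5)) = 0/(-3640) = 0*(-1/3640) = 0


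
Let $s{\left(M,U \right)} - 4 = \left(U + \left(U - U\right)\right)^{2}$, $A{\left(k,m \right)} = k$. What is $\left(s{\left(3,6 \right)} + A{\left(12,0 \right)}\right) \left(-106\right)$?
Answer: $-5512$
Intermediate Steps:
$s{\left(M,U \right)} = 4 + U^{2}$ ($s{\left(M,U \right)} = 4 + \left(U + \left(U - U\right)\right)^{2} = 4 + \left(U + 0\right)^{2} = 4 + U^{2}$)
$\left(s{\left(3,6 \right)} + A{\left(12,0 \right)}\right) \left(-106\right) = \left(\left(4 + 6^{2}\right) + 12\right) \left(-106\right) = \left(\left(4 + 36\right) + 12\right) \left(-106\right) = \left(40 + 12\right) \left(-106\right) = 52 \left(-106\right) = -5512$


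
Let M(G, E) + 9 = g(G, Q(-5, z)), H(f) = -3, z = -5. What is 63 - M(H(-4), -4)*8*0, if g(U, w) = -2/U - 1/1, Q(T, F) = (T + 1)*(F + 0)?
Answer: 63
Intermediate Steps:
Q(T, F) = F*(1 + T) (Q(T, F) = (1 + T)*F = F*(1 + T))
g(U, w) = -1 - 2/U (g(U, w) = -2/U - 1*1 = -2/U - 1 = -1 - 2/U)
M(G, E) = -9 + (-2 - G)/G
63 - M(H(-4), -4)*8*0 = 63 - (-10 - 2/(-3))*8*0 = 63 - (-10 - 2*(-⅓))*8*0 = 63 - (-10 + ⅔)*8*0 = 63 - (-28/3*8)*0 = 63 - (-224)*0/3 = 63 - 1*0 = 63 + 0 = 63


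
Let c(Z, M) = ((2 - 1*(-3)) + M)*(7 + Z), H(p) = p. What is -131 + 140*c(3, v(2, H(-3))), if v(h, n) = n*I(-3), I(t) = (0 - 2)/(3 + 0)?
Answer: 9669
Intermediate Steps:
I(t) = -⅔ (I(t) = -2/3 = -2*⅓ = -⅔)
v(h, n) = -2*n/3 (v(h, n) = n*(-⅔) = -2*n/3)
c(Z, M) = (5 + M)*(7 + Z) (c(Z, M) = ((2 + 3) + M)*(7 + Z) = (5 + M)*(7 + Z))
-131 + 140*c(3, v(2, H(-3))) = -131 + 140*(35 + 5*3 + 7*(-⅔*(-3)) - ⅔*(-3)*3) = -131 + 140*(35 + 15 + 7*2 + 2*3) = -131 + 140*(35 + 15 + 14 + 6) = -131 + 140*70 = -131 + 9800 = 9669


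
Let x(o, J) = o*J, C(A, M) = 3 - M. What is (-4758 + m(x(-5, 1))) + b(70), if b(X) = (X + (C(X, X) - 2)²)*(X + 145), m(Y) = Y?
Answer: 1033902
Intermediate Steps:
x(o, J) = J*o
b(X) = (145 + X)*(X + (1 - X)²) (b(X) = (X + ((3 - X) - 2)²)*(X + 145) = (X + (1 - X)²)*(145 + X) = (145 + X)*(X + (1 - X)²))
(-4758 + m(x(-5, 1))) + b(70) = (-4758 + 1*(-5)) + (145 + 70³ - 144*70 + 144*70²) = (-4758 - 5) + (145 + 343000 - 10080 + 144*4900) = -4763 + (145 + 343000 - 10080 + 705600) = -4763 + 1038665 = 1033902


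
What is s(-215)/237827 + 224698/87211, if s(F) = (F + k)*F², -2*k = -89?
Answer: -1267804507483/41482260994 ≈ -30.563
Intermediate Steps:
k = 89/2 (k = -½*(-89) = 89/2 ≈ 44.500)
s(F) = F²*(89/2 + F) (s(F) = (F + 89/2)*F² = (89/2 + F)*F² = F²*(89/2 + F))
s(-215)/237827 + 224698/87211 = ((-215)²*(89/2 - 215))/237827 + 224698/87211 = (46225*(-341/2))*(1/237827) + 224698*(1/87211) = -15762725/2*1/237827 + 224698/87211 = -15762725/475654 + 224698/87211 = -1267804507483/41482260994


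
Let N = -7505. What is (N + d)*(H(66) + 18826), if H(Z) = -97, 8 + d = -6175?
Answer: -256362552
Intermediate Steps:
d = -6183 (d = -8 - 6175 = -6183)
(N + d)*(H(66) + 18826) = (-7505 - 6183)*(-97 + 18826) = -13688*18729 = -256362552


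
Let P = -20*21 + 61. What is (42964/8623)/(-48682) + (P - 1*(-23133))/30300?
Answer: 23660592041/31483866450 ≈ 0.75151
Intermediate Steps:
P = -359 (P = -420 + 61 = -359)
(42964/8623)/(-48682) + (P - 1*(-23133))/30300 = (42964/8623)/(-48682) + (-359 - 1*(-23133))/30300 = (42964*(1/8623))*(-1/48682) + (-359 + 23133)*(1/30300) = (42964/8623)*(-1/48682) + 22774*(1/30300) = -21482/209892443 + 11387/15150 = 23660592041/31483866450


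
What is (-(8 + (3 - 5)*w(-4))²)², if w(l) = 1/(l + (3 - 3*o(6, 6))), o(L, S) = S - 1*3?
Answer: 2825761/625 ≈ 4521.2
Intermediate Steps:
o(L, S) = -3 + S (o(L, S) = S - 3 = -3 + S)
w(l) = 1/(-6 + l) (w(l) = 1/(l + (3 - 3*(-3 + 6))) = 1/(l + (3 - 3*3)) = 1/(l + (3 - 9)) = 1/(l - 6) = 1/(-6 + l))
(-(8 + (3 - 5)*w(-4))²)² = (-(8 + (3 - 5)/(-6 - 4))²)² = (-(8 - 2/(-10))²)² = (-(8 - 2*(-⅒))²)² = (-(8 + ⅕)²)² = (-(41/5)²)² = (-1*1681/25)² = (-1681/25)² = 2825761/625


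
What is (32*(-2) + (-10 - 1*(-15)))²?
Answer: 3481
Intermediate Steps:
(32*(-2) + (-10 - 1*(-15)))² = (-64 + (-10 + 15))² = (-64 + 5)² = (-59)² = 3481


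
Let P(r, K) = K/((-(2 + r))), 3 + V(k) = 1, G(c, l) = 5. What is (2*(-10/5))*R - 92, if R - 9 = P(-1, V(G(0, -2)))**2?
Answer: -144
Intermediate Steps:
V(k) = -2 (V(k) = -3 + 1 = -2)
P(r, K) = K/(-2 - r)
R = 13 (R = 9 + (-1*(-2)/(2 - 1))**2 = 9 + (-1*(-2)/1)**2 = 9 + (-1*(-2)*1)**2 = 9 + 2**2 = 9 + 4 = 13)
(2*(-10/5))*R - 92 = (2*(-10/5))*13 - 92 = (2*(-10*1/5))*13 - 92 = (2*(-2))*13 - 92 = -4*13 - 92 = -52 - 92 = -144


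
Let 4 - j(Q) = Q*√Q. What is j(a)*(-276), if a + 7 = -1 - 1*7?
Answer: -1104 - 4140*I*√15 ≈ -1104.0 - 16034.0*I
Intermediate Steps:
a = -15 (a = -7 + (-1 - 1*7) = -7 + (-1 - 7) = -7 - 8 = -15)
j(Q) = 4 - Q^(3/2) (j(Q) = 4 - Q*√Q = 4 - Q^(3/2))
j(a)*(-276) = (4 - (-15)^(3/2))*(-276) = (4 - (-15)*I*√15)*(-276) = (4 + 15*I*√15)*(-276) = -1104 - 4140*I*√15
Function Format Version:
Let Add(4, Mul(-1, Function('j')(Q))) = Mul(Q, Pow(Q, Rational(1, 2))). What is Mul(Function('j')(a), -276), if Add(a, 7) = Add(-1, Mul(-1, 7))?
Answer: Add(-1104, Mul(-4140, I, Pow(15, Rational(1, 2)))) ≈ Add(-1104.0, Mul(-16034., I))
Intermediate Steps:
a = -15 (a = Add(-7, Add(-1, Mul(-1, 7))) = Add(-7, Add(-1, -7)) = Add(-7, -8) = -15)
Function('j')(Q) = Add(4, Mul(-1, Pow(Q, Rational(3, 2)))) (Function('j')(Q) = Add(4, Mul(-1, Mul(Q, Pow(Q, Rational(1, 2))))) = Add(4, Mul(-1, Pow(Q, Rational(3, 2)))))
Mul(Function('j')(a), -276) = Mul(Add(4, Mul(-1, Pow(-15, Rational(3, 2)))), -276) = Mul(Add(4, Mul(-1, Mul(-15, I, Pow(15, Rational(1, 2))))), -276) = Mul(Add(4, Mul(15, I, Pow(15, Rational(1, 2)))), -276) = Add(-1104, Mul(-4140, I, Pow(15, Rational(1, 2))))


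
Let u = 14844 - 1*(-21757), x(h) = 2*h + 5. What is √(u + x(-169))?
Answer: 2*√9067 ≈ 190.44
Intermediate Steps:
x(h) = 5 + 2*h
u = 36601 (u = 14844 + 21757 = 36601)
√(u + x(-169)) = √(36601 + (5 + 2*(-169))) = √(36601 + (5 - 338)) = √(36601 - 333) = √36268 = 2*√9067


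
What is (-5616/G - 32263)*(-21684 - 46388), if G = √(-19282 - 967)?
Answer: 2196206936 - 382292352*I*√20249/20249 ≈ 2.1962e+9 - 2.6865e+6*I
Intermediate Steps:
G = I*√20249 (G = √(-20249) = I*√20249 ≈ 142.3*I)
(-5616/G - 32263)*(-21684 - 46388) = (-5616*(-I*√20249/20249) - 32263)*(-21684 - 46388) = (-(-5616)*I*√20249/20249 - 32263)*(-68072) = (5616*I*√20249/20249 - 32263)*(-68072) = (-32263 + 5616*I*√20249/20249)*(-68072) = 2196206936 - 382292352*I*√20249/20249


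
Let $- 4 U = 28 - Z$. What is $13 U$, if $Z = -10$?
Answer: $- \frac{247}{2} \approx -123.5$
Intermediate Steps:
$U = - \frac{19}{2}$ ($U = - \frac{28 - -10}{4} = - \frac{28 + 10}{4} = \left(- \frac{1}{4}\right) 38 = - \frac{19}{2} \approx -9.5$)
$13 U = 13 \left(- \frac{19}{2}\right) = - \frac{247}{2}$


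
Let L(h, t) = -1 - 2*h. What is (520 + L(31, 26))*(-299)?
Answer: -136643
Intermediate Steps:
(520 + L(31, 26))*(-299) = (520 + (-1 - 2*31))*(-299) = (520 + (-1 - 62))*(-299) = (520 - 63)*(-299) = 457*(-299) = -136643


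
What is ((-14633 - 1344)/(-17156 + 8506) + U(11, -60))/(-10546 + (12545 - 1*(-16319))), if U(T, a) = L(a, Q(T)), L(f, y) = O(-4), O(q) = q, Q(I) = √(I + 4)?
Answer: -18623/158450700 ≈ -0.00011753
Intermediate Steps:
Q(I) = √(4 + I)
L(f, y) = -4
U(T, a) = -4
((-14633 - 1344)/(-17156 + 8506) + U(11, -60))/(-10546 + (12545 - 1*(-16319))) = ((-14633 - 1344)/(-17156 + 8506) - 4)/(-10546 + (12545 - 1*(-16319))) = (-15977/(-8650) - 4)/(-10546 + (12545 + 16319)) = (-15977*(-1/8650) - 4)/(-10546 + 28864) = (15977/8650 - 4)/18318 = -18623/8650*1/18318 = -18623/158450700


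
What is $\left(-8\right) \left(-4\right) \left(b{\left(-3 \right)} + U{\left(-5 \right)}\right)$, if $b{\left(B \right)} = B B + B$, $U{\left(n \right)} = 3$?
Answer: $288$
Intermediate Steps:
$b{\left(B \right)} = B + B^{2}$ ($b{\left(B \right)} = B^{2} + B = B + B^{2}$)
$\left(-8\right) \left(-4\right) \left(b{\left(-3 \right)} + U{\left(-5 \right)}\right) = \left(-8\right) \left(-4\right) \left(- 3 \left(1 - 3\right) + 3\right) = 32 \left(\left(-3\right) \left(-2\right) + 3\right) = 32 \left(6 + 3\right) = 32 \cdot 9 = 288$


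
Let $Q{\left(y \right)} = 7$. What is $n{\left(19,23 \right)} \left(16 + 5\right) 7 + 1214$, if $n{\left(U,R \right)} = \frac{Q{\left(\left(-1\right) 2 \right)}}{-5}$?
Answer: $\frac{5041}{5} \approx 1008.2$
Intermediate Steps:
$n{\left(U,R \right)} = - \frac{7}{5}$ ($n{\left(U,R \right)} = \frac{7}{-5} = 7 \left(- \frac{1}{5}\right) = - \frac{7}{5}$)
$n{\left(19,23 \right)} \left(16 + 5\right) 7 + 1214 = - \frac{7 \left(16 + 5\right) 7}{5} + 1214 = - \frac{7 \cdot 21 \cdot 7}{5} + 1214 = \left(- \frac{7}{5}\right) 147 + 1214 = - \frac{1029}{5} + 1214 = \frac{5041}{5}$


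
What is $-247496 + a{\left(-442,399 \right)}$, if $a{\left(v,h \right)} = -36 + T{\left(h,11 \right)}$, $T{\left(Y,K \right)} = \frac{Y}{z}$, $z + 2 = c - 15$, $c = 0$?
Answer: $- \frac{4208443}{17} \approx -2.4756 \cdot 10^{5}$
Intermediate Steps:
$z = -17$ ($z = -2 + \left(0 - 15\right) = -2 - 15 = -17$)
$T{\left(Y,K \right)} = - \frac{Y}{17}$ ($T{\left(Y,K \right)} = \frac{Y}{-17} = Y \left(- \frac{1}{17}\right) = - \frac{Y}{17}$)
$a{\left(v,h \right)} = -36 - \frac{h}{17}$
$-247496 + a{\left(-442,399 \right)} = -247496 - \frac{1011}{17} = - \frac{4208443}{17}$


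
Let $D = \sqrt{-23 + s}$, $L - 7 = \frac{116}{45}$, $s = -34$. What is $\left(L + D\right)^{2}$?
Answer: $\frac{70336}{2025} + \frac{862 i \sqrt{57}}{45} \approx 34.734 + 144.62 i$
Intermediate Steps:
$L = \frac{431}{45}$ ($L = 7 + \frac{116}{45} = \frac{431}{45} \approx 9.5778$)
$D = i \sqrt{57}$ ($D = \sqrt{-23 - 34} = \sqrt{-57} = i \sqrt{57} \approx 7.5498 i$)
$\left(L + D\right)^{2} = \left(\frac{431}{45} + i \sqrt{57}\right)^{2}$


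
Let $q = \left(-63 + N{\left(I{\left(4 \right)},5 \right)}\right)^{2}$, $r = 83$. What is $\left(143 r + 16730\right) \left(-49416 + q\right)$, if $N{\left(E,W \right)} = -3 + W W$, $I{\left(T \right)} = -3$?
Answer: $-1365173265$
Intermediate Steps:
$N{\left(E,W \right)} = -3 + W^{2}$
$q = 1681$ ($q = \left(-63 - \left(3 - 5^{2}\right)\right)^{2} = \left(-63 + \left(-3 + 25\right)\right)^{2} = \left(-63 + 22\right)^{2} = \left(-41\right)^{2} = 1681$)
$\left(143 r + 16730\right) \left(-49416 + q\right) = \left(143 \cdot 83 + 16730\right) \left(-49416 + 1681\right) = \left(11869 + 16730\right) \left(-47735\right) = 28599 \left(-47735\right) = -1365173265$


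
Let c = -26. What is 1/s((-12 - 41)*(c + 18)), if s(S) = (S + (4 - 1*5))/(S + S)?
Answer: 848/423 ≈ 2.0047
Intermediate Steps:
s(S) = (-1 + S)/(2*S) (s(S) = (S + (4 - 5))/((2*S)) = (S - 1)*(1/(2*S)) = (-1 + S)*(1/(2*S)) = (-1 + S)/(2*S))
1/s((-12 - 41)*(c + 18)) = 1/((-1 + (-12 - 41)*(-26 + 18))/(2*(((-12 - 41)*(-26 + 18))))) = 1/((-1 - 53*(-8))/(2*((-53*(-8))))) = 1/((½)*(-1 + 424)/424) = 1/((½)*(1/424)*423) = 1/(423/848) = 848/423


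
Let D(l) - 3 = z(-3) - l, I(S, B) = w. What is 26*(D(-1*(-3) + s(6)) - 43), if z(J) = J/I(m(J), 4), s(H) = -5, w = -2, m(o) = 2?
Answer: -949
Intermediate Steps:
I(S, B) = -2
z(J) = -J/2 (z(J) = J/(-2) = J*(-½) = -J/2)
D(l) = 9/2 - l (D(l) = 3 + (-½*(-3) - l) = 3 + (3/2 - l) = 9/2 - l)
26*(D(-1*(-3) + s(6)) - 43) = 26*((9/2 - (-1*(-3) - 5)) - 43) = 26*((9/2 - (3 - 5)) - 43) = 26*((9/2 - 1*(-2)) - 43) = 26*((9/2 + 2) - 43) = 26*(13/2 - 43) = 26*(-73/2) = -949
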